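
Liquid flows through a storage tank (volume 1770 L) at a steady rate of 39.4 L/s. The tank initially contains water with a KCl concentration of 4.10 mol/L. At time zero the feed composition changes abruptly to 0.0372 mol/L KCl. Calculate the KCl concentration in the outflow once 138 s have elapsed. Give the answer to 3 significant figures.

0.225 mol/L

Mass balance on the solute (V constant): V dC/dt = Q(C_in − C).
Time constant τ = V/Q = 1770/39.4 = 44.924 s.
Solution: C(t) = C_in + (C₀ − C_in) e^(−t/τ).
C(138) = 0.0372 + (4.10 − 0.0372)·e^(−138/44.924) = 0.0372 + (4.0628)·0.046335 = 0.22545 mol/L.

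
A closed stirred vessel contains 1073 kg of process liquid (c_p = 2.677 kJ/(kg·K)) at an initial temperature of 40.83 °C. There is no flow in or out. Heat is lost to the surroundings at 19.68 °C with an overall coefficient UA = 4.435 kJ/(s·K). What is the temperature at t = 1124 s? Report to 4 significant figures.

Energy balance: M c_p dT/dt = −UA(T − T_amb).
dT/dt = (T_ss − T)/τ with T_ss = T_amb = 19.6800 °C, τ = M c_p/UA = 1073·2.677/4.435 = 647.671 s.
Integrating: T(t) = T_ss + (T₀ − T_ss) e^(−t/τ).
T(1124) = 19.6800 + (21.1500)·0.176321 = 23.4092 °C.

23.41 °C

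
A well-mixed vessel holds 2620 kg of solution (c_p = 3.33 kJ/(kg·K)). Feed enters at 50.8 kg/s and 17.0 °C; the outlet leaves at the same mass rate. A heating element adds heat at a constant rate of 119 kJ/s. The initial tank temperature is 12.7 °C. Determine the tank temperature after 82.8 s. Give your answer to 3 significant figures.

First-law balance (no shaft work): M c_p dT/dt = ṁ c_p (T_in − T) + 119.
τ = M/ṁ = 51.575 s; T_ss = T_in + Q̇/(ṁ c_p) = 17.0 + 119/(50.8·3.33) = 17.703 °C.
Integrating: T(t) = T_ss + (T₀ − T_ss) e^(−t/τ).
T(82.8) = 17.703 + (-5.0035)·e^(−82.8/51.575) = 17.703 + (-5.0035)·0.20080 = 16.699 °C.

16.7 °C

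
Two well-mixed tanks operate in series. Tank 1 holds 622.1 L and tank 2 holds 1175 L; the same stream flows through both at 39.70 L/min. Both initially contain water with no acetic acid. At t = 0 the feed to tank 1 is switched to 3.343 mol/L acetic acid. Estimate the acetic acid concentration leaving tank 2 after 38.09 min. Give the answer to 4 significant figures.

1.712 mol/L

Each tank obeys Vᵢ dCᵢ/dt = Q(Cᵢ₋₁ − Cᵢ), so τᵢ = Vᵢ/Q.
τ₁ = 622.1/39.70 = 15.6700 min; τ₂ = 1175/39.70 = 29.5970 min.
Solving the cascade with C₁(0)=C₂(0)=0 gives C₂(t) = C_in[1 − (τ₁ e^(−t/τ₁) − τ₂ e^(−t/τ₂))/(τ₁ − τ₂)].
At t = 38.09: e^(−t/τ₁) = 0.0879703, e^(−t/τ₂) = 0.276110.
C₂ = 3.343·[1 − (15.6700·0.0879703 − 29.5970·0.276110)/(-13.9270)] = 3.343·0.512203 = 1.71229 mol/L.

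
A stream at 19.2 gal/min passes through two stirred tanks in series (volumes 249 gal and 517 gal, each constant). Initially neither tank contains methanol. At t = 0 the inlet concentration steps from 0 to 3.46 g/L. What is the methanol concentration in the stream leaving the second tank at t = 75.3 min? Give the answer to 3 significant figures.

Each tank obeys Vᵢ dCᵢ/dt = Q(Cᵢ₋₁ − Cᵢ), so τᵢ = Vᵢ/Q.
τ₁ = 249/19.2 = 12.969 min; τ₂ = 517/19.2 = 26.927 min.
Tank 1: C₁ = C_in(1 − e^(−t/τ₁)). Tank 2 (τ₁ ≠ τ₂): C₂ = C_in[1 − (τ₁ e^(−t/τ₁) − τ₂ e^(−t/τ₂))/(τ₁ − τ₂)].
At t = 75.3: e^(−t/τ₁) = 0.0030086, e^(−t/τ₂) = 0.061027.
C₂ = 3.46·[1 − (12.969·0.0030086 − 26.927·0.061027)/(-13.958)] = 3.46·0.88507 = 3.0623 g/L.

3.06 g/L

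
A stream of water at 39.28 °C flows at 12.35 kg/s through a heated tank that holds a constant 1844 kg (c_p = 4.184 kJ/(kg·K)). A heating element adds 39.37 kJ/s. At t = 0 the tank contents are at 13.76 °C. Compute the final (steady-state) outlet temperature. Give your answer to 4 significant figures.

40.04 °C

M c_p dT/dt = ṁ c_p (T_in − T) + Q̇.
At steady state dT/dt = 0 ⇒ T_ss = T_in + Q̇/(ṁ c_p) = 39.28 + 39.37/(12.35·4.184) = 40.0419 °C.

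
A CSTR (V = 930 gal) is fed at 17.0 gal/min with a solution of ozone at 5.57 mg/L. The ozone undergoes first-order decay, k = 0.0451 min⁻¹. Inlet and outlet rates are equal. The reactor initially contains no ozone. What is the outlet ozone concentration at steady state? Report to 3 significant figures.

1.61 mg/L

V dC/dt = Q(C_in − C) − k V C.
At steady state: 0 = Q C_in − (Q + kV) C_ss, so C_ss = Q C_in/(Q + kV).
C_ss = 17.0·5.57/(17.0 + 0.0451·930) = 94.690/58.943 = 1.6065 mg/L.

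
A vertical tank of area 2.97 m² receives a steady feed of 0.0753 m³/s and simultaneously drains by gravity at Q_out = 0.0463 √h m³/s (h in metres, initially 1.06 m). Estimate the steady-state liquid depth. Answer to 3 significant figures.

Level balance: A dh/dt = 0.0753 − 0.0463 √h. Setting dh/dt = 0:
Q_in = 0.0463 √h_ss ⇒ √h_ss = 0.0753/0.0463 = 1.6263.
h_ss = 1.6263² = 2.6450 m. (Since h₀ = 1.06 m < h_ss, the level will rise toward this value.)

2.65 m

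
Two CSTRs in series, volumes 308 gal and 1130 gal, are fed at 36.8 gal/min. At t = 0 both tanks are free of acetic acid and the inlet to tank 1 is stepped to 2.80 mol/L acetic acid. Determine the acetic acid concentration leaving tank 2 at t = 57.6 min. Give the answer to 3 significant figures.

2.21 mol/L

Species balance on tank i: dCᵢ/dt = (Cᵢ₋₁ − Cᵢ)/τᵢ with τᵢ = Vᵢ/Q.
τ₁ = 308/36.8 = 8.3696 min; τ₂ = 1130/36.8 = 30.707 min.
Tank 1: C₁ = C_in(1 − e^(−t/τ₁)). Tank 2 (τ₁ ≠ τ₂): C₂ = C_in[1 − (τ₁ e^(−t/τ₁) − τ₂ e^(−t/τ₂))/(τ₁ − τ₂)].
At t = 57.6: e^(−t/τ₁) = 0.0010260, e^(−t/τ₂) = 0.15323.
C₂ = 2.80·[1 − (8.3696·0.0010260 − 30.707·0.15323)/(-22.337)] = 2.80·0.78974 = 2.2113 mol/L.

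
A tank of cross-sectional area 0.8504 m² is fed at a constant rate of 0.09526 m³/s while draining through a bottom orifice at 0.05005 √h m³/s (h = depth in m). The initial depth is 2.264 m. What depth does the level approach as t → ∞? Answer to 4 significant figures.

3.623 m

Mass balance (ρ constant): A dh/dt = Q_in − 0.05005 √h. At steady state dh/dt = 0:
Q_in = 0.05005 √h_ss ⇒ √h_ss = 0.09526/0.05005 = 1.90330.
h_ss = 1.90330² = 3.62254 m. (Since h₀ = 2.264 m < h_ss, the level will rise toward this value.)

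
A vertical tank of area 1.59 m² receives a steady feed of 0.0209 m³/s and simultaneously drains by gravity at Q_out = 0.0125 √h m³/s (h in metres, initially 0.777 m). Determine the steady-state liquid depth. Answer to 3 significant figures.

A dh/dt = Q_in − 0.0125 √h. Steady state requires inflow = outflow:
Q_in = 0.0125 √h_ss ⇒ √h_ss = 0.0209/0.0125 = 1.6720.
h_ss = 1.6720² = 2.7956 m. (Since h₀ = 0.777 m < h_ss, the level will rise toward this value.)

2.80 m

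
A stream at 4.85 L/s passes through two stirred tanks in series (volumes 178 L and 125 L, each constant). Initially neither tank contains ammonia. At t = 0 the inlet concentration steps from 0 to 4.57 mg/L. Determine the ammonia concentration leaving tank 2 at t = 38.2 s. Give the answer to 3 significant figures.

1.60 mg/L

Species balance on tank i: dCᵢ/dt = (Cᵢ₋₁ − Cᵢ)/τᵢ with τᵢ = Vᵢ/Q.
τ₁ = 178/4.85 = 36.701 s; τ₂ = 125/4.85 = 25.773 s.
Tank 1: C₁ = C_in(1 − e^(−t/τ₁)). Tank 2 (τ₁ ≠ τ₂): C₂ = C_in[1 − (τ₁ e^(−t/τ₁) − τ₂ e^(−t/τ₂))/(τ₁ − τ₂)].
At t = 38.2: e^(−t/τ₁) = 0.35316, e^(−t/τ₂) = 0.22715.
C₂ = 4.57·[1 − (36.701·0.35316 − 25.773·0.22715)/(10.928)] = 4.57·0.34965 = 1.5979 mg/L.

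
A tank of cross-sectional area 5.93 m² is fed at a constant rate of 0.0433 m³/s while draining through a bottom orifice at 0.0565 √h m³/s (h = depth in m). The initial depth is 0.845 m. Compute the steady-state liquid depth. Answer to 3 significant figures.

0.587 m

Mass balance (ρ constant): A dh/dt = Q_in − 0.0565 √h. At steady state dh/dt = 0:
Q_in = 0.0565 √h_ss ⇒ √h_ss = 0.0433/0.0565 = 0.76637.
h_ss = 0.76637² = 0.58733 m. (Since h₀ = 0.845 m > h_ss, the level will fall toward this value.)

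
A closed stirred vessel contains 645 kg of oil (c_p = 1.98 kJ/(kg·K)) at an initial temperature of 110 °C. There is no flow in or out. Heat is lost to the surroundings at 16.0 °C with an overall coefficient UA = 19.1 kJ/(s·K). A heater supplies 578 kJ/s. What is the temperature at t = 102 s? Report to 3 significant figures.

Unsteady energy balance on the tank contents: M c_p dT/dt = −UA(T − T_amb) + Q̇.
dT/dt = (T_ss − T)/τ with T_ss = T_amb + Q̇/UA = 16.0 + 578/19.1 = 46.262 °C, τ = M c_p/UA = 645·1.98/19.1 = 66.864 s.
T approaches T_ss exponentially: T(t) = T_ss + (T₀ − T_ss) e^(−t/τ).
T(102) = 46.262 + (63.738)·0.21752 = 60.126 °C.

60.1 °C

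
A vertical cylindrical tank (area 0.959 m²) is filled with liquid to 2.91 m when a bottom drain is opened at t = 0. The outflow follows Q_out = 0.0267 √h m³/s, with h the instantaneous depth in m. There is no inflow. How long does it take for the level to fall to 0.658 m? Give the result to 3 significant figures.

A dh/dt = −Q_out = −0.0267 √h.
Separate and integrate: 2(√h − √h₀) = −(0.0267/A) t.
t = 2A(√h₀ − √h)/0.0267 = 2·0.959·(√2.91 − √0.658)/0.0267
  = 1.9180 × (1.7059 − 0.81117) / 0.0267 = 64.271 s.

64.3 s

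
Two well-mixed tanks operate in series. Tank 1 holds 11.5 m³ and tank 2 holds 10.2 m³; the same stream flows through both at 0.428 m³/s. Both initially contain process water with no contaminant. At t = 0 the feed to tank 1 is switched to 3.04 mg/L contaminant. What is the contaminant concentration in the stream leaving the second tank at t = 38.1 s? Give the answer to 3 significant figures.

1.35 mg/L

Time constants: τᵢ = Vᵢ/Q for each well-mixed tank.
τ₁ = 11.5/0.428 = 26.869 s; τ₂ = 10.2/0.428 = 23.832 s.
Tank 1: C₁ = C_in(1 − e^(−t/τ₁)). Tank 2 (τ₁ ≠ τ₂): C₂ = C_in[1 − (τ₁ e^(−t/τ₁) − τ₂ e^(−t/τ₂))/(τ₁ − τ₂)].
At t = 38.1: e^(−t/τ₁) = 0.24220, e^(−t/τ₂) = 0.20216.
C₂ = 3.04·[1 − (26.869·0.24220 − 23.832·0.20216)/(3.0374)] = 3.04·0.44361 = 1.3486 mg/L.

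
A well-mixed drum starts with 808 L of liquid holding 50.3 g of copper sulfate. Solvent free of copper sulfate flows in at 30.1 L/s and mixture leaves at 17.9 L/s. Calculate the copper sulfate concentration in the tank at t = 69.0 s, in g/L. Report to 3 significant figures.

0.0107 g/L

Total volume: dV/dt = Q_in − Q_out = 12.200 L/s, so V(t) = 808 + 12.200 t and V(69.0) = 1649.8 L.
Solute balance: dm/dt = 0 − Q_out C = −Q_out m/V(t).
dm/m = −Q_out dt/(V₀ + 12.200 t); integrating gives ln(m/m₀) = −(Q_out/(Q_in−Q_out)) ln(V/V₀).
m = m₀ (V₀/V)^(Q_out/(Q_in−Q_out)) = 50.3 × (808/1649.8)^(1.4672) = 17.648 g.
C = m/V = 17.648/1649.8 = 0.010697 g/L.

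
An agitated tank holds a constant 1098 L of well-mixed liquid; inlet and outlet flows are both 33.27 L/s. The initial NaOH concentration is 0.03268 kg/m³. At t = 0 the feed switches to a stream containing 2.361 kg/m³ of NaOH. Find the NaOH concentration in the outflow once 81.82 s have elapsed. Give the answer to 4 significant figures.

Accumulation = in − out for the solute gives V dC/dt = Q(C_in − C).
Time constant τ = V/Q = 1098/33.27 = 33.0027 s.
Solution: C(t) = C_in + (C₀ − C_in) e^(−t/τ).
C(81.82) = 2.361 + (0.03268 − 2.361)·e^(−81.82/33.0027) = 2.361 + (-2.32832)·0.0838110 = 2.16586 kg/m³.

2.166 kg/m³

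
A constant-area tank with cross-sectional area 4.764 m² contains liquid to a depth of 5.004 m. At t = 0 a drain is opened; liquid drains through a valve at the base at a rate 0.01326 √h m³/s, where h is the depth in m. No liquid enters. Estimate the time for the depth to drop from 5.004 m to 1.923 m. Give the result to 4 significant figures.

With no inflow, A dh/dt = −0.01326 √h.
This is separable: 2 d(√h)/dt = −0.01326/A, so √h = √h₀ − (0.01326/(2A)) t.
t = 2A(√h₀ − √h)/0.01326 = 2·4.764·(√5.004 − √1.923)/0.01326
  = 9.52800 × (2.23696 − 1.38672) / 0.01326 = 610.941 s.

610.9 s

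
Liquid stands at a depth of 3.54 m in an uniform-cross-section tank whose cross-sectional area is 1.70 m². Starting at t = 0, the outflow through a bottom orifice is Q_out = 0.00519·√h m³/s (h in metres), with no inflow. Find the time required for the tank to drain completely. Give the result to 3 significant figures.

A dh/dt = −Q_out = −0.00519 √h.
This is separable: 2 d(√h)/dt = −0.00519/A, so √h = √h₀ − (0.00519/(2A)) t.
Set h = 0: 2√h₀ = (0.00519/A) t_empty ⇒ t_empty = 2A√h₀/0.00519.
t_empty = 2·1.70·√3.54/0.00519 = 3.4000·1.8815/0.00519 = 1232.6 s.

1230 s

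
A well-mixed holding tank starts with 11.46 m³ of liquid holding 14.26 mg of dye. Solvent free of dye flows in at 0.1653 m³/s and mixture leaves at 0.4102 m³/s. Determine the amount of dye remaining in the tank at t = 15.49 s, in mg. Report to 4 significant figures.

7.273 mg

Let m(t) be the amount of dye. Volume: V(t) = V₀ + (Q_in − Q_out) t = 11.46 − 0.244900 t; V(15.49) = 7.66650 m³.
No dye enters, so dm/dt = −Q_out · (m/V).
Separate: dm/m = −Q_out dt/V(t) ⇒ ln(m/m₀) = −(Q_out/(Q_in−Q_out)) ln(V/V₀).
m = m₀ (V₀/V)^(Q_out/(Q_in−Q_out)) = 14.26 × (11.46/7.66650)^(-1.67497) = 7.27262 mg.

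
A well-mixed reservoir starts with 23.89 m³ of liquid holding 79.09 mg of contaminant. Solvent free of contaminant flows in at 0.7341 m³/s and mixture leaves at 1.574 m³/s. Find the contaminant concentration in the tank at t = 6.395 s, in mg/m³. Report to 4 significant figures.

Let m(t) be the amount of contaminant. Volume: V(t) = V₀ + (Q_in − Q_out) t = 23.89 − 0.839900 t; V(6.395) = 18.5188 m³.
Solute balance: dm/dt = 0 − Q_out C = −Q_out m/V(t).
dm/m = −Q_out dt/(V₀ − 0.839900 t); integrating gives ln(m/m₀) = −(Q_out/(Q_in−Q_out)) ln(V/V₀).
m = m₀ (V₀/V)^(Q_out/(Q_in−Q_out)) = 79.09 × (23.89/18.5188)^(-1.87403) = 49.0737 mg.
C = m/V = 49.0737/18.5188 = 2.64994 mg/m³.

2.650 mg/m³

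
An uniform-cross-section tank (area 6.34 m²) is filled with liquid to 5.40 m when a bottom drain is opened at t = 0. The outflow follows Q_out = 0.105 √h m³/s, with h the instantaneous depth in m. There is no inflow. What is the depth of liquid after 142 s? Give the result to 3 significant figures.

A dh/dt = −Q_out = −0.105 √h.
∫ h^(−1/2) dh = −(0.105/A) ∫ dt, giving 2√h = 2√h₀ − (0.105/A) t.
√h = √5.40 − 0.105·142/(2·6.34) = 2.3238 − 1.1759 = 1.1479.
h = 1.1479² = 1.3177 m.

1.32 m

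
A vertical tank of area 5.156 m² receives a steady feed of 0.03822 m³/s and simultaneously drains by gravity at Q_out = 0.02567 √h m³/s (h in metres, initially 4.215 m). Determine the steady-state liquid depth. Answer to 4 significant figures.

A dh/dt = Q_in − 0.02567 √h. Steady state requires inflow = outflow:
Q_in = 0.02567 √h_ss ⇒ √h_ss = 0.03822/0.02567 = 1.48890.
h_ss = 1.48890² = 2.21682 m. (Since h₀ = 4.215 m > h_ss, the level will fall toward this value.)

2.217 m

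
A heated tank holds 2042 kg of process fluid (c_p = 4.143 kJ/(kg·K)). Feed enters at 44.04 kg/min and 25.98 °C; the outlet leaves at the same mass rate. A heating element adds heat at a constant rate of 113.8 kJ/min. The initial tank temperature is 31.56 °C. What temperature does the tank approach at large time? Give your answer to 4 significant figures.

M c_p dT/dt = ṁ c_p (T_in − T) + Q̇.
At steady state dT/dt = 0 ⇒ T_ss = T_in + Q̇/(ṁ c_p) = 25.98 + 113.8/(44.04·4.143) = 26.6037 °C.

26.60 °C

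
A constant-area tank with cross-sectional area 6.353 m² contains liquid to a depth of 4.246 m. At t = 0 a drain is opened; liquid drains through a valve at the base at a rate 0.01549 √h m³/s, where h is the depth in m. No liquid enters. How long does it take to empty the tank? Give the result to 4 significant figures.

A dh/dt = −Q_out = −0.01549 √h.
Separate and integrate: 2(√h − √h₀) = −(0.01549/A) t.
Tank is empty when √h = 0: t_empty = 2A√h₀/0.01549.
t_empty = 2·6.353·√4.246/0.01549 = 12.7060·2.06058/0.01549 = 1690.24 s.

1690 s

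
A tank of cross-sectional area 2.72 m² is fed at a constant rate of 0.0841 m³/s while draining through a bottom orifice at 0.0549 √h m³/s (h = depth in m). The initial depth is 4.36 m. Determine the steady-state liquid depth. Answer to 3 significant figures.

A dh/dt = Q_in − 0.0549 √h. Steady state requires inflow = outflow:
Q_in = 0.0549 √h_ss ⇒ √h_ss = 0.0841/0.0549 = 1.5319.
h_ss = 1.5319² = 2.3466 m. (Since h₀ = 4.36 m > h_ss, the level will fall toward this value.)

2.35 m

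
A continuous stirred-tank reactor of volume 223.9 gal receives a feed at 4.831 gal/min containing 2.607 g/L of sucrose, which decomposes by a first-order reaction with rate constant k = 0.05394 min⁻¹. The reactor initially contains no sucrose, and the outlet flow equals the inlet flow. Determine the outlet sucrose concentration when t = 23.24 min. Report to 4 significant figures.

0.6161 g/L

Species balance: V dC/dt = Q C_in − Q C − k V C.
This is linear with rate a = Q/V + k = 0.0755166 min⁻¹.
C_ss = Q C_in/(Q + kV) = 0.744872 g/L; C(t) = C_ss + (C₀ − C_ss) e^(−a t).
C(23.24) = 0.744872 + (-0.744872)·e^(−0.0755166·23.24) = 0.744872 + (-0.744872)·0.172906 = 0.616079 g/L.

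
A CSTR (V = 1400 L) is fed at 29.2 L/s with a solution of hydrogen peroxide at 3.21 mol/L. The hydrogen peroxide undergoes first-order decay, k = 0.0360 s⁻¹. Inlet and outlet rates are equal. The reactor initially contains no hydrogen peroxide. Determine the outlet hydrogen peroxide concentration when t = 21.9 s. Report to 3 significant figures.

0.839 mol/L

Accumulation = in − out − consumed: V dC/dt = Q C_in − Q C − k V C.
This is linear with rate a = Q/V + k = 0.056857 s⁻¹.
C_ss = Q C_in/(Q + kV) = 1.1775 mol/L; C(t) = C_ss + (C₀ − C_ss) e^(−a t).
C(21.9) = 1.1775 + (-1.1775)·e^(−0.056857·21.9) = 1.1775 + (-1.1775)·0.28789 = 0.83853 mol/L.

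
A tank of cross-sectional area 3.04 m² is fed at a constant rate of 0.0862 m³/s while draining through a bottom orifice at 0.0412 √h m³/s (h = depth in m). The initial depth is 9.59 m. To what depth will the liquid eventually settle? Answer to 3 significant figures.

Level balance: A dh/dt = 0.0862 − 0.0412 √h. Setting dh/dt = 0:
Q_in = 0.0412 √h_ss ⇒ √h_ss = 0.0862/0.0412 = 2.0922.
h_ss = 2.0922² = 4.3774 m. (Since h₀ = 9.59 m > h_ss, the level will fall toward this value.)

4.38 m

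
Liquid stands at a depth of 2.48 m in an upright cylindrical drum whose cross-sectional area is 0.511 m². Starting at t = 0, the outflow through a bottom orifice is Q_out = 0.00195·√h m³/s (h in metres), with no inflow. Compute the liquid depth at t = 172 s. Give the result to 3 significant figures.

Accumulation of liquid (constant cross-section A): A dh/dt = −0.00195 √h.
Separate and integrate: 2(√h − √h₀) = −(0.00195/A) t.
√h = √2.48 − 0.00195·172/(2·0.511) = 1.5748 − 0.32818 = 1.2466.
h = 1.2466² = 1.5541 m.

1.55 m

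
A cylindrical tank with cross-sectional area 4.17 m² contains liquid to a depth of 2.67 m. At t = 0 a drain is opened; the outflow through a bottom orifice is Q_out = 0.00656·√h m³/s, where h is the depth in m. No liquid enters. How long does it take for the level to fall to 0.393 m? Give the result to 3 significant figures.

With no inflow, A dh/dt = −0.00656 √h.
This is separable: 2 d(√h)/dt = −0.00656/A, so √h = √h₀ − (0.00656/(2A)) t.
t = 2A(√h₀ − √h)/0.00656 = 2·4.17·(√2.67 − √0.393)/0.00656
  = 8.3400 × (1.6340 − 0.62690) / 0.00656 = 1280.4 s.

1280 s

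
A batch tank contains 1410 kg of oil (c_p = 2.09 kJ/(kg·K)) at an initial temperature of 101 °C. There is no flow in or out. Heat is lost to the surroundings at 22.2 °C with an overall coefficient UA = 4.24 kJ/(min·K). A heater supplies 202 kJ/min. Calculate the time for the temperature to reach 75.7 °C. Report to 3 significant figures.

1160 min

Lumped-capacitance energy balance: M c_p dT/dt = UA(T_amb − T) + Q̇.
τ = M c_p/UA = 695.02 min; T_ss = T_amb + Q̇/UA = 22.2 + 202/4.24 = 69.842 °C.
T(t) = T_ss + (T₀ − T_ss)e^(−t/τ); set T = 75.7:
t = −τ ln[(T − T_ss)/(T₀ − T_ss)] = −695.02 · ln(0.18802) = 1161.5 min.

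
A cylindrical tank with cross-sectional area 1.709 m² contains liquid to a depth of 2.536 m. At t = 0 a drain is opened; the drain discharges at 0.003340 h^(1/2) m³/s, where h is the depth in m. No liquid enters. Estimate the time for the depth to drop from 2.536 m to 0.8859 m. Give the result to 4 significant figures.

Accumulation of liquid (constant cross-section A): A dh/dt = −0.003340 √h.
Separate and integrate: 2(√h − √h₀) = −(0.003340/A) t.
t = 2A(√h₀ − √h)/0.003340 = 2·1.709·(√2.536 − √0.8859)/0.003340
  = 3.41800 × (1.59248 − 0.941223) / 0.003340 = 666.469 s.

666.5 s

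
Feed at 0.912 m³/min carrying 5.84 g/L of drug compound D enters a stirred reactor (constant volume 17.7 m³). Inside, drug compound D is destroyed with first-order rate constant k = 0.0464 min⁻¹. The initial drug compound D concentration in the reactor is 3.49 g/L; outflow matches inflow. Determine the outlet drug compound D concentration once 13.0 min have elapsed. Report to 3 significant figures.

V dC/dt = Q(C_in − C) − k V C.
This is linear with rate a = Q/V + k = 0.097925 min⁻¹.
C_ss = Q C_in/(Q + kV) = 3.0728 g/L; C(t) = C_ss + (C₀ − C_ss) e^(−a t).
C(13.0) = 3.0728 + (0.41717)·e^(−0.097925·13.0) = 3.0728 + (0.41717)·0.27998 = 3.1896 g/L.

3.19 g/L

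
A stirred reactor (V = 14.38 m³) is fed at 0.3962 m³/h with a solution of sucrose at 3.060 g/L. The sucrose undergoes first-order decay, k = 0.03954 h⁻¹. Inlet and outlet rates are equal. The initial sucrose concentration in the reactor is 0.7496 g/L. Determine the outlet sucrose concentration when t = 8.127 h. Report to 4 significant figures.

0.9627 g/L

Species balance: V dC/dt = Q C_in − Q C − k V C.
dC/dt = (Q/V) C_in − (Q/V + k) C; effective rate a = Q/V + k = 0.0275522 + 0.03954 = 0.0670922 h⁻¹.
C_ss = Q C_in/(Q + kV) = 1.25662 g/L; C(t) = C_ss + (C₀ − C_ss) e^(−a t).
C(8.127) = 1.25662 + (-0.507024)·e^(−0.0670922·8.127) = 1.25662 + (-0.507024)·0.579692 = 0.962706 g/L.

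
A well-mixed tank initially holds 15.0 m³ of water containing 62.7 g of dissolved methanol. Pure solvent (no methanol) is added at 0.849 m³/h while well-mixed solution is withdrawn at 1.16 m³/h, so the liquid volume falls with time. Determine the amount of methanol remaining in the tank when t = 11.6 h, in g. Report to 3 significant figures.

Total volume: dV/dt = Q_in − Q_out = -0.31100 m³/h, so V(t) = 15.0 − 0.31100 t and V(11.6) = 11.392 m³.
Species balance (pure solvent in): dm/dt = −Q_out · m/V(t).
dm/m = −Q_out dt/(V₀ − 0.31100 t); integrating gives ln(m/m₀) = −(Q_out/(Q_in−Q_out)) ln(V/V₀).
m = m₀ (V₀/V)^(Q_out/(Q_in−Q_out)) = 62.7 × (15.0/11.392)^(-3.7299) = 22.472 g.

22.5 g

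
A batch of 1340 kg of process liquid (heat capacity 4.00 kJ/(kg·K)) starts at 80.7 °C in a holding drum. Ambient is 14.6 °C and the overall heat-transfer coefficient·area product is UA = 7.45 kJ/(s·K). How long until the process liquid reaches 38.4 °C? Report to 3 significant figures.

735 s

Lumped-capacitance energy balance: M c_p dT/dt = UA(T_amb − T).
τ = M c_p/UA = 719.46 s; T_ss = T_amb = 14.600 °C.
T(t) = T_ss + (T₀ − T_ss)e^(−t/τ); set T = 38.4:
t = −τ ln[(T − T_ss)/(T₀ − T_ss)] = −719.46 · ln(0.36006) = 734.92 s.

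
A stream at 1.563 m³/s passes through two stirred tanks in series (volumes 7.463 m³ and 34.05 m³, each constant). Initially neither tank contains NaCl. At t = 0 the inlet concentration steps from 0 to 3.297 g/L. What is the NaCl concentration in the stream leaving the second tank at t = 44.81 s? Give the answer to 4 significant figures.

2.757 g/L

Species balance on tank i: dCᵢ/dt = (Cᵢ₋₁ − Cᵢ)/τᵢ with τᵢ = Vᵢ/Q.
τ₁ = 7.463/1.563 = 4.77479 s; τ₂ = 34.05/1.563 = 21.7850 s.
Tank 1: C₁ = C_in(1 − e^(−t/τ₁)). Tank 2 (τ₁ ≠ τ₂): C₂ = C_in[1 − (τ₁ e^(−t/τ₁) − τ₂ e^(−t/τ₂))/(τ₁ − τ₂)].
At t = 44.81: e^(−t/τ₁) = 8.39993e-05, e^(−t/τ₂) = 0.127847.
C₂ = 3.297·[1 − (4.77479·8.39993e-05 − 21.7850·0.127847)/(-17.0102)] = 3.297·0.836289 = 2.75725 g/L.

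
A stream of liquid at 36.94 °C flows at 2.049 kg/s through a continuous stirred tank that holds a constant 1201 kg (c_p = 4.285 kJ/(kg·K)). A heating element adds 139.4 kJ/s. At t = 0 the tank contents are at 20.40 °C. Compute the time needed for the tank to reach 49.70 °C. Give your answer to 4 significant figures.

M c_p dT/dt = ṁ c_p (T_in − T) + Q̇.
τ = M/ṁ = 586.140 s; T_ss = T_in + Q̇/(ṁ c_p) = 52.8171 °C.
T(t) = T_ss + (T₀ − T_ss) e^(−t/τ). Set T = 49.70:
e^(−t/τ) = (49.70 − 52.8171)/(20.40 − 52.8171) = 0.0961548
t = −586.140 · ln(0.0961548) = 1372.62 s.

1373 s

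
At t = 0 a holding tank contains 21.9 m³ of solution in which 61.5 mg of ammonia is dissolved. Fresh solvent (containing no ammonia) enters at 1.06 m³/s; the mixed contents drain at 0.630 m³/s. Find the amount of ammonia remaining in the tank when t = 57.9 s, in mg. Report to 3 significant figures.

Let m(t) be the amount of ammonia. Volume: V(t) = V₀ + (Q_in − Q_out) t = 21.9 + 0.43000 t; V(57.9) = 46.797 m³.
No ammonia enters, so dm/dt = −Q_out · (m/V).
dm/m = −Q_out dt/(V₀ + 0.43000 t); integrating gives ln(m/m₀) = −(Q_out/(Q_in−Q_out)) ln(V/V₀).
m = m₀ (V₀/V)^(Q_out/(Q_in−Q_out)) = 61.5 × (21.9/46.797)^(1.4651) = 20.217 mg.

20.2 mg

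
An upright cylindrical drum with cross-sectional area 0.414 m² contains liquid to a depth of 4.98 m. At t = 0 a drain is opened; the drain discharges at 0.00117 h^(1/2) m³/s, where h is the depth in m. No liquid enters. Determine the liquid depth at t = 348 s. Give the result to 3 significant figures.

3.03 m

A dh/dt = −Q_out = −0.00117 √h.
Separate and integrate: 2(√h − √h₀) = −(0.00117/A) t.
√h = √4.98 − 0.00117·348/(2·0.414) = 2.2316 − 0.49174 = 1.7399.
h = 1.7399² = 3.0271 m.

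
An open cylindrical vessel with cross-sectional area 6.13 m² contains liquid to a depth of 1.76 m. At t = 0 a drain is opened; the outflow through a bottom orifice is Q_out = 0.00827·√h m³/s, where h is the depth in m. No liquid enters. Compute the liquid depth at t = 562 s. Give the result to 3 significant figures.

0.898 m

Mass balance (ρ constant): A dh/dt = −0.00827 √h.
This is separable: 2 d(√h)/dt = −0.00827/A, so √h = √h₀ − (0.00827/(2A)) t.
√h = √1.76 − 0.00827·562/(2·6.13) = 1.3266 − 0.37910 = 0.94755.
h = 0.94755² = 0.89785 m.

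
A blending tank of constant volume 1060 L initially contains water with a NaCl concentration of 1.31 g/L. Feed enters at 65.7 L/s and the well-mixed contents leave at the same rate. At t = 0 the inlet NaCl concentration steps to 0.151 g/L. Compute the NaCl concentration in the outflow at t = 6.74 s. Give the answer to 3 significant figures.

0.914 g/L

Transient balance on the dissolved component: V dC/dt = Q(C_in − C).
Rewrite as dC/dt + C/τ = C_in/τ, τ = V/Q = 16.134 s.
This is linear first-order; C(t) = C_in + (C₀ − C_in) e^(−t/τ).
C(6.74) = 0.151 + (1.31 − 0.151)·e^(−6.74/16.134) = 0.151 + (1.1590)·0.65852 = 0.91423 g/L.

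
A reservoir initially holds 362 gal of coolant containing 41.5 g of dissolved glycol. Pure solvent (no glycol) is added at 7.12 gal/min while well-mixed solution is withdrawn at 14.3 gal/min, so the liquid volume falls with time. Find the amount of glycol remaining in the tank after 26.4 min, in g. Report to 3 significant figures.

9.48 g

Total volume: dV/dt = Q_in − Q_out = -7.1800 gal/min, so V(t) = 362 − 7.1800 t and V(26.4) = 172.45 gal.
No glycol enters, so dm/dt = −Q_out · (m/V).
Separate: dm/m = −Q_out dt/V(t) ⇒ ln(m/m₀) = −(Q_out/(Q_in−Q_out)) ln(V/V₀).
m = m₀ (V₀/V)^(Q_out/(Q_in−Q_out)) = 41.5 × (362/172.45)^(-1.9916) = 9.4763 g.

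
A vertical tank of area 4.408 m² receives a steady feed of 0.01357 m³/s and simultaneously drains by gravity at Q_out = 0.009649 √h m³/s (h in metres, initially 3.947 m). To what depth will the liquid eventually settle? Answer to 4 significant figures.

1.978 m

Level balance: A dh/dt = 0.01357 − 0.009649 √h. Setting dh/dt = 0:
Q_in = 0.009649 √h_ss ⇒ √h_ss = 0.01357/0.009649 = 1.40636.
h_ss = 1.40636² = 1.97786 m. (Since h₀ = 3.947 m > h_ss, the level will fall toward this value.)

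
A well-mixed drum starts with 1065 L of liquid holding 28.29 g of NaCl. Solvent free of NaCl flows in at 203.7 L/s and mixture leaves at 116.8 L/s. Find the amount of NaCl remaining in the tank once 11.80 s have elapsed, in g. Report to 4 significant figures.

Let m(t) be the amount of NaCl. Volume: V(t) = V₀ + (Q_in − Q_out) t = 1065 + 86.9000 t; V(11.80) = 2090.42 L.
Species balance (pure solvent in): dm/dt = −Q_out · m/V(t).
Separate: dm/m = −Q_out dt/V(t) ⇒ ln(m/m₀) = −(Q_out/(Q_in−Q_out)) ln(V/V₀).
m = m₀ (V₀/V)^(Q_out/(Q_in−Q_out)) = 28.29 × (1065/2090.42)^(1.34407) = 11.4281 g.

11.43 g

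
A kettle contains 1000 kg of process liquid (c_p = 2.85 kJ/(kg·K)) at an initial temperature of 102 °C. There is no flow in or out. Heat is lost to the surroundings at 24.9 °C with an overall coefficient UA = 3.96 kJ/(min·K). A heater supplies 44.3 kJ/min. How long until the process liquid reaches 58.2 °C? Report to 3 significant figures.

Lumped-capacitance energy balance: M c_p dT/dt = UA(T_amb − T) + Q̇.
τ = M c_p/UA = 719.70 min; T_ss = T_amb + Q̇/UA = 24.9 + 44.3/3.96 = 36.087 °C.
T(t) = T_ss + (T₀ − T_ss)e^(−t/τ); set T = 58.2:
t = −τ ln[(T − T_ss)/(T₀ − T_ss)] = −719.70 · ln(0.33549) = 786.03 min.

786 min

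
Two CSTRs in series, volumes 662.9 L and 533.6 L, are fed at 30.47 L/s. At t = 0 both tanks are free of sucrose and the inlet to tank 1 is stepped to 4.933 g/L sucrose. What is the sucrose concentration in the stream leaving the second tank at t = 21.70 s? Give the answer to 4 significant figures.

Species balance on tank i: dCᵢ/dt = (Cᵢ₋₁ − Cᵢ)/τᵢ with τᵢ = Vᵢ/Q.
τ₁ = 662.9/30.47 = 21.7558 s; τ₂ = 533.6/30.47 = 17.5123 s.
Solving the cascade with C₁(0)=C₂(0)=0 gives C₂(t) = C_in[1 − (τ₁ e^(−t/τ₁) − τ₂ e^(−t/τ₂))/(τ₁ − τ₂)].
At t = 21.70: e^(−t/τ₁) = 0.368825, e^(−t/τ₂) = 0.289637.
C₂ = 4.933·[1 − (21.7558·0.368825 − 17.5123·0.289637)/(4.24352)] = 4.933·0.304379 = 1.50150 g/L.

1.502 g/L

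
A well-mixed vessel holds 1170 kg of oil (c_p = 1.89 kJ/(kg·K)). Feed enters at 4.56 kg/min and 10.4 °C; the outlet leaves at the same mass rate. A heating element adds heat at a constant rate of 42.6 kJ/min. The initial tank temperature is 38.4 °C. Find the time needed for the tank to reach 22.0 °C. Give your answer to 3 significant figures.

319 min

Energy balance: M c_p dT/dt = ṁ c_p (T_in − T) + 42.6.
τ = M/ṁ = 256.58 min; T_ss = T_in + Q̇/(ṁ c_p) = 15.343 °C.
T(t) = T_ss + (T₀ − T_ss) e^(−t/τ). Set T = 22.0:
e^(−t/τ) = (22.0 − 15.343)/(38.4 − 15.343) = 0.28872
t = −256.58 · ln(0.28872) = 318.75 min.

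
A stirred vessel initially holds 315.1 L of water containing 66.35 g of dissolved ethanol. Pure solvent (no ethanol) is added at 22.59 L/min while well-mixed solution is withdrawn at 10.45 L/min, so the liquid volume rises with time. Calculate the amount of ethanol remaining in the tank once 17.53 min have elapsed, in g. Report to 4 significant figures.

42.55 g

Let m(t) be the amount of ethanol. Volume: V(t) = V₀ + (Q_in − Q_out) t = 315.1 + 12.1400 t; V(17.53) = 527.914 L.
Solute balance: dm/dt = 0 − Q_out C = −Q_out m/V(t).
Separate: dm/m = −Q_out dt/V(t) ⇒ ln(m/m₀) = −(Q_out/(Q_in−Q_out)) ln(V/V₀).
m = m₀ (V₀/V)^(Q_out/(Q_in−Q_out)) = 66.35 × (315.1/527.914)^(0.860791) = 42.5525 g.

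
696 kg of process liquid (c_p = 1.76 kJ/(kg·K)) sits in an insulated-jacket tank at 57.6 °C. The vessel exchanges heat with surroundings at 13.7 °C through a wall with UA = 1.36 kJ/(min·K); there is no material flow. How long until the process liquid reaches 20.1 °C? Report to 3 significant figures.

First-law balance (no shaft work): M c_p dT/dt = −UA(T − T_amb).
τ = M c_p/UA = 900.71 min; T_ss = T_amb = 13.700 °C.
T(t) = T_ss + (T₀ − T_ss)e^(−t/τ); set T = 20.1:
t = −τ ln[(T − T_ss)/(T₀ − T_ss)] = −900.71 · ln(0.14579) = 1734.4 min.

1730 min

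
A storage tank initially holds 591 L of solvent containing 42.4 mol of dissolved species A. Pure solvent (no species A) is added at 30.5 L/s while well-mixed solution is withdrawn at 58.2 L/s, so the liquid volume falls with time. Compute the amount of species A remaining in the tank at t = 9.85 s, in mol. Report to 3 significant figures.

Total volume: dV/dt = Q_in − Q_out = -27.700 L/s, so V(t) = 591 − 27.700 t and V(9.85) = 318.15 L.
No species A enters, so dm/dt = −Q_out · (m/V).
dm/m = −Q_out dt/(V₀ − 27.700 t); integrating gives ln(m/m₀) = −(Q_out/(Q_in−Q_out)) ln(V/V₀).
m = m₀ (V₀/V)^(Q_out/(Q_in−Q_out)) = 42.4 × (591/318.15)^(-2.1011) = 11.542 mol.

11.5 mol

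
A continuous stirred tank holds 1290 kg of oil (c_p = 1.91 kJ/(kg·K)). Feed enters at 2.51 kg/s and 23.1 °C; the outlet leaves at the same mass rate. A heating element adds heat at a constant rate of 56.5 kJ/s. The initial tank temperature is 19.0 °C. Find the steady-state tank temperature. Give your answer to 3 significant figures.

M c_p dT/dt = ṁ c_p (T_in − T) + Q̇.
At steady state dT/dt = 0 ⇒ T_ss = T_in + Q̇/(ṁ c_p) = 23.1 + 56.5/(2.51·1.91) = 34.885 °C.

34.9 °C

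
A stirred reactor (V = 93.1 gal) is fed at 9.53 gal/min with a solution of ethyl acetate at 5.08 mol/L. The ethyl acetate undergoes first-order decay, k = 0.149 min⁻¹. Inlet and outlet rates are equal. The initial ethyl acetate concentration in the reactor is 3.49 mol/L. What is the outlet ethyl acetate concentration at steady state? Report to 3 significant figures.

2.07 mol/L

V dC/dt = Q(C_in − C) − k V C.
At steady state: 0 = Q C_in − (Q + kV) C_ss, so C_ss = Q C_in/(Q + kV).
C_ss = 9.53·5.08/(9.53 + 0.149·93.1) = 48.412/23.402 = 2.0687 mol/L.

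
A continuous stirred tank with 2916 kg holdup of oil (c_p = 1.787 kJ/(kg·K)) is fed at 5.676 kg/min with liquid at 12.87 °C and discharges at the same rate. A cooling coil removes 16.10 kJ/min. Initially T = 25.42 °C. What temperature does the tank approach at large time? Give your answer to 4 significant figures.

11.28 °C

M c_p dT/dt = ṁ c_p (T_in − T) − Q̇.
At steady state dT/dt = 0 ⇒ T_ss = T_in − Q̇/(ṁ c_p) = 12.87 − 16.10/(5.676·1.787) = 11.2827 °C.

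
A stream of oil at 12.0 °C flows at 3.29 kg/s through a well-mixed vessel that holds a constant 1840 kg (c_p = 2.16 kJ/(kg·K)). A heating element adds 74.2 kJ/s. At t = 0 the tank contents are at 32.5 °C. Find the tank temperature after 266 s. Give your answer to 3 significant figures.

28.7 °C

Heat balance on the well-mixed liquid: M c_p dT/dt = ṁ c_p (T_in − T) + 74.2.
Rearrange: dT/dt = (T_ss − T)/τ with τ = M/ṁ = 559.27 s and T_ss = T_in + Q̇/(ṁ c_p) = 22.441 °C.
T approaches T_ss exponentially: T(t) = T_ss + (T₀ − T_ss) e^(−t/τ).
T(266) = 22.441 + (10.059)·e^(−266/559.27) = 22.441 + (10.059)·0.62150 = 28.693 °C.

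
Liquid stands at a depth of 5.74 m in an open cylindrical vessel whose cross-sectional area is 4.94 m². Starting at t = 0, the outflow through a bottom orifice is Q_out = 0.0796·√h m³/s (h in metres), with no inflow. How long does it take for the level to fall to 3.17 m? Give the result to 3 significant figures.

76.4 s

With no inflow, A dh/dt = −0.0796 √h.
Separate and integrate: 2(√h − √h₀) = −(0.0796/A) t.
t = 2A(√h₀ − √h)/0.0796 = 2·4.94·(√5.74 − √3.17)/0.0796
  = 9.8800 × (2.3958 − 1.7804) / 0.0796 = 76.381 s.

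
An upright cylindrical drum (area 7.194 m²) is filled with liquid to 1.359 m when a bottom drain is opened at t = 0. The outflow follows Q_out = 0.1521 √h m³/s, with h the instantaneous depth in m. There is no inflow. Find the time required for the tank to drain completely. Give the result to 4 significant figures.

Mass balance (ρ constant): A dh/dt = −0.1521 √h.
∫ h^(−1/2) dh = −(0.1521/A) ∫ dt, giving 2√h = 2√h₀ − (0.1521/A) t.
Tank is empty when √h = 0: t_empty = 2A√h₀/0.1521.
t_empty = 2·7.194·√1.359/0.1521 = 14.3880·1.16576/0.1521 = 110.276 s.

110.3 s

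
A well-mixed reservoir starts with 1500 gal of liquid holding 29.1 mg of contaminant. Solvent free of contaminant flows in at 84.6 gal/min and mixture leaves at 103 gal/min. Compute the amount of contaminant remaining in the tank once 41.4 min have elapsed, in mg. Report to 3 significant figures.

Let m(t) be the amount of contaminant. Volume: V(t) = V₀ + (Q_in − Q_out) t = 1500 − 18.400 t; V(41.4) = 738.24 gal.
Solute balance: dm/dt = 0 − Q_out C = −Q_out m/V(t).
Separate: dm/m = −Q_out dt/V(t) ⇒ ln(m/m₀) = −(Q_out/(Q_in−Q_out)) ln(V/V₀).
m = m₀ (V₀/V)^(Q_out/(Q_in−Q_out)) = 29.1 × (1500/738.24)^(-5.5978) = 0.54999 mg.

0.550 mg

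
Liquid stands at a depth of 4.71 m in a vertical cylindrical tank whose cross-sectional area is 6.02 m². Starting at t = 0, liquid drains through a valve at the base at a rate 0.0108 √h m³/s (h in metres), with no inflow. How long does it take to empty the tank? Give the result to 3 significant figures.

2420 s

With no inflow, A dh/dt = −0.0108 √h.
This is separable: 2 d(√h)/dt = −0.0108/A, so √h = √h₀ − (0.0108/(2A)) t.
Tank is empty when √h = 0: t_empty = 2A√h₀/0.0108.
t_empty = 2·6.02·√4.71/0.0108 = 12.040·2.1703/0.0108 = 2419.4 s.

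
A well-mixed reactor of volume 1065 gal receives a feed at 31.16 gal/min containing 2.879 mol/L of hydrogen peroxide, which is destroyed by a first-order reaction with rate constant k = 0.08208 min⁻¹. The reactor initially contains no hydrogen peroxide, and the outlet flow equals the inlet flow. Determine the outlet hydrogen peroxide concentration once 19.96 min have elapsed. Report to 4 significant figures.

Species balance: V dC/dt = Q C_in − Q C − k V C.
dC/dt = (Q/V) C_in − (Q/V + k) C; effective rate a = Q/V + k = 0.0292582 + 0.08208 = 0.111338 min⁻¹.
C_ss = Q C_in/(Q + kV) = 0.756563 mol/L; C(t) = C_ss + (C₀ − C_ss) e^(−a t).
C(19.96) = 0.756563 + (-0.756563)·e^(−0.111338·19.96) = 0.756563 + (-0.756563)·0.108358 = 0.674583 mol/L.

0.6746 mol/L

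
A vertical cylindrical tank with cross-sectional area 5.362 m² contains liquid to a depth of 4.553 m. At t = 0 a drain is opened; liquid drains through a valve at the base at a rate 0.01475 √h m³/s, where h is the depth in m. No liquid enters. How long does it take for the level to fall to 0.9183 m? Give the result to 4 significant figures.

854.6 s

With no inflow, A dh/dt = −0.01475 √h.
This is separable: 2 d(√h)/dt = −0.01475/A, so √h = √h₀ − (0.01475/(2A)) t.
t = 2A(√h₀ − √h)/0.01475 = 2·5.362·(√4.553 − √0.9183)/0.01475
  = 10.7240 × (2.13378 − 0.958280) / 0.01475 = 854.646 s.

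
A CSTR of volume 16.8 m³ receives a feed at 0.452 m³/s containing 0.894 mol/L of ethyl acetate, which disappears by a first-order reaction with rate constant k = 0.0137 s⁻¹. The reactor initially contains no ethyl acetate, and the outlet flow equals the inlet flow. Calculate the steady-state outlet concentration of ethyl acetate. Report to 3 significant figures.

Species balance: V dC/dt = Q C_in − Q C − k V C.
Steady state (dC/dt = 0): C_ss = Q C_in/(Q + kV) = C_in/(1 + kV/Q).
C_ss = 0.452·0.894/(0.452 + 0.0137·16.8) = 0.40409/0.68216 = 0.59237 mol/L.

0.592 mol/L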